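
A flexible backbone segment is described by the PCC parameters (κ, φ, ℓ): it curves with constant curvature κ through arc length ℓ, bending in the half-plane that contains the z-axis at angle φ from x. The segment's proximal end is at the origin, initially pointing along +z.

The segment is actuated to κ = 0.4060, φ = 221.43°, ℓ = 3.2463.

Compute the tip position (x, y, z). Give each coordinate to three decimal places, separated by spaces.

-1.385 -1.222 2.385

θ = κ·ℓ = 0.4060 × 3.2463 = 1.31800 rad
ρ = (1 − cos θ)/κ = (1 − 0.25011)/0.4060 = 1.84701
z = sin θ / κ = 0.96822/0.4060 = 2.38477
x = ρ cos φ = 1.84701 × cos(221.43°) = -1.38482
y = ρ sin φ = 1.84701 × sin(221.43°) = -1.22217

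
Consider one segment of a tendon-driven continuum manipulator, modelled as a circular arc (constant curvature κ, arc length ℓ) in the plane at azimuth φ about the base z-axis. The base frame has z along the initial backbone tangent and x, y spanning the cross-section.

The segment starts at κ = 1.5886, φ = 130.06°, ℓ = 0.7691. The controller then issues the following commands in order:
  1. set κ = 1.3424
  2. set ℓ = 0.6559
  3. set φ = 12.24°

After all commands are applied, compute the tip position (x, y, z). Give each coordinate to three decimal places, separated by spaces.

initial: κ=1.5886, φ=130.06°, ℓ=0.7691
cmd 1: set κ=1.3424 → (κ,φ,ℓ)=(1.3424,130.06°,0.7691) → tip=(-0.2336,0.2778,0.6396)
cmd 2: set ℓ=0.6559 → (κ,φ,ℓ)=(1.3424,130.06°,0.6559) → tip=(-0.1741,0.2071,0.5744)
cmd 3: set φ=12.24° → (κ,φ,ℓ)=(1.3424,12.24°,0.6559) → tip=(0.2644,0.0574,0.5744)

0.264 0.057 0.574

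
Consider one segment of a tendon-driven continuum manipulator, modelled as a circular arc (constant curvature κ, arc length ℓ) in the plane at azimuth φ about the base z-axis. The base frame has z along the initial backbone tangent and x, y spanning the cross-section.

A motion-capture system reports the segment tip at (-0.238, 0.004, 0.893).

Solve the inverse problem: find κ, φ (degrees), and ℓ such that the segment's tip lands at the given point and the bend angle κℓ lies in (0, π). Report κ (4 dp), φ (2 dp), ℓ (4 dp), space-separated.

ρ = √(x²+y²) = √(-0.238² + 0.004²) = 0.23803
φ = atan2(y, x) mod 360° = atan2(0.004, -0.238) = 179.0371°
|p|² = ρ² + z² = 0.23803² + 0.893² = 0.85411
κ = 2ρ / |p|² = 2×0.23803 / 0.85411 = 0.55738
θ = 2·atan2(ρ, z) = 2·atan2(0.23803, 0.893) = 0.52100 rad
ℓ = θ/κ = 0.52100/0.55738 = 0.93472

0.5574 179.04 0.9347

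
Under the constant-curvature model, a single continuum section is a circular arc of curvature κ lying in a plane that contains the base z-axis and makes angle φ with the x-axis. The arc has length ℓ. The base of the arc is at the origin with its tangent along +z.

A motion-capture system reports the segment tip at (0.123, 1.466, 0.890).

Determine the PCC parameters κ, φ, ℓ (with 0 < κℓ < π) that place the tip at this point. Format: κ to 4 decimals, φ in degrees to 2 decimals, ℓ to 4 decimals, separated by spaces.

0.9952 85.20 2.0633

ρ = √(x²+y²) = √(0.123² + 1.466²) = 1.47115
φ = atan2(y, x) mod 360° = atan2(1.466, 0.123) = 85.2040°
|p|² = ρ² + z² = 1.47115² + 0.890² = 2.95639
κ = 2ρ / |p|² = 2×1.47115 / 2.95639 = 0.99524
θ = 2·atan2(ρ, z) = 2·atan2(1.47115, 0.890) = 2.05346 rad
ℓ = θ/κ = 2.05346/0.99524 = 2.06329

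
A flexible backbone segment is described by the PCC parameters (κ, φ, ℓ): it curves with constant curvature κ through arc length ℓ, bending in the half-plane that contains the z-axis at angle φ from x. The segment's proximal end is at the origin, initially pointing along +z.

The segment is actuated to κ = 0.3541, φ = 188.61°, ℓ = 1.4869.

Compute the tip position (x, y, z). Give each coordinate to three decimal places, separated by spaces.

θ = κ·ℓ = 0.3541 × 1.4869 = 0.52651 rad
ρ = (1 − cos θ)/κ = (1 − 0.86457)/0.3541 = 0.38248
z = sin θ / κ = 0.50252/0.3541 = 1.41915
x = ρ cos φ = 0.38248 × cos(188.61°) = -0.37816
y = ρ sin φ = 0.38248 × sin(188.61°) = -0.05726

-0.378 -0.057 1.419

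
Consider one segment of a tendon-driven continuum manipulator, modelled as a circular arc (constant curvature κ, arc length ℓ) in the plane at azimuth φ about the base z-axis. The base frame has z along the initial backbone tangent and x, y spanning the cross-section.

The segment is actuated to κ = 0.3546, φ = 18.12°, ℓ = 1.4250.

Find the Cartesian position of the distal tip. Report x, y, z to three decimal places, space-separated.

0.335 0.110 1.365

θ = κ·ℓ = 0.3546 × 1.4250 = 0.50531 rad
ρ = (1 − cos θ)/κ = (1 − 0.87503)/0.3546 = 0.35243
z = sin θ / κ = 0.48407/0.3546 = 1.36513
x = ρ cos φ = 0.35243 × cos(18.12°) = 0.33496
y = ρ sin φ = 0.35243 × sin(18.12°) = 0.10961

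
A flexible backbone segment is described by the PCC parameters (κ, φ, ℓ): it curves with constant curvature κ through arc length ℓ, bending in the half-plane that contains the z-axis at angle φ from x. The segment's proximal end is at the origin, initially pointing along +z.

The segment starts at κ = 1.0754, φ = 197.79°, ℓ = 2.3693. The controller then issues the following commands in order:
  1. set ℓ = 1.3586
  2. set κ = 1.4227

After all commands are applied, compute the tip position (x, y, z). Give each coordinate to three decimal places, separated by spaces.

initial: κ=1.0754, φ=197.79°, ℓ=2.3693
cmd 1: set ℓ=1.3586 → (κ,φ,ℓ)=(1.0754,197.79°,1.3586) → tip=(-0.7884,-0.2530,0.9243)
cmd 2: set κ=1.4227 → (κ,φ,ℓ)=(1.4227,197.79°,1.3586) → tip=(-0.9064,-0.2908,0.6573)

-0.906 -0.291 0.657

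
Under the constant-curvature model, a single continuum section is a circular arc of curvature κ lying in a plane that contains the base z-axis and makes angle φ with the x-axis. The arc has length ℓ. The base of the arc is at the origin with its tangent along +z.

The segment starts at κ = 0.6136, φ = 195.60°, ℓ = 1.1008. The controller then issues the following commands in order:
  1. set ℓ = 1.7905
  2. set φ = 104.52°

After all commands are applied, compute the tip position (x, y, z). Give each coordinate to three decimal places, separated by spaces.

-0.223 0.860 1.451

initial: κ=0.6136, φ=195.60°, ℓ=1.1008
cmd 1: set ℓ=1.7905 → (κ,φ,ℓ)=(0.6136,195.60°,1.7905) → tip=(-0.8558,-0.2389,1.4514)
cmd 2: set φ=104.52° → (κ,φ,ℓ)=(0.6136,104.52°,1.7905) → tip=(-0.2228,0.8602,1.4514)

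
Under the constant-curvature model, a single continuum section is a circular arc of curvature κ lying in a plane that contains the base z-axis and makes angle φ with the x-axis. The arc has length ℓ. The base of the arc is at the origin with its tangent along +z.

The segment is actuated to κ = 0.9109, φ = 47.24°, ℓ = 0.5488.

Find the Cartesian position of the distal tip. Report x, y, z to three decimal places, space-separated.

0.091 0.099 0.526

θ = κ·ℓ = 0.9109 × 0.5488 = 0.49990 rad
ρ = (1 − cos θ)/κ = (1 − 0.87763)/0.9109 = 0.13434
z = sin θ / κ = 0.47934/0.9109 = 0.52623
x = ρ cos φ = 0.13434 × cos(47.24°) = 0.09121
y = ρ sin φ = 0.13434 × sin(47.24°) = 0.09863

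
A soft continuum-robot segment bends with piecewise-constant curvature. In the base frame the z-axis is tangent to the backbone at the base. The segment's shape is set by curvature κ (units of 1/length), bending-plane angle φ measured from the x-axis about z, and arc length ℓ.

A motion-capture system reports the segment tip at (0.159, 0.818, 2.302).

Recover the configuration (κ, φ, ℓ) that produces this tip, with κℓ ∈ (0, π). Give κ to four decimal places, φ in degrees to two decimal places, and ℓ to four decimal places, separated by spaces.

0.2781 79.00 2.4981

ρ = √(x²+y²) = √(0.159² + 0.818²) = 0.83331
φ = atan2(y, x) mod 360° = atan2(0.818, 0.159) = 79.0002°
|p|² = ρ² + z² = 0.83331² + 2.302² = 5.99361
κ = 2ρ / |p|² = 2×0.83331 / 5.99361 = 0.27807
θ = 2·atan2(ρ, z) = 2·atan2(0.83331, 2.302) = 0.69464 rad
ℓ = θ/κ = 0.69464/0.27807 = 2.49811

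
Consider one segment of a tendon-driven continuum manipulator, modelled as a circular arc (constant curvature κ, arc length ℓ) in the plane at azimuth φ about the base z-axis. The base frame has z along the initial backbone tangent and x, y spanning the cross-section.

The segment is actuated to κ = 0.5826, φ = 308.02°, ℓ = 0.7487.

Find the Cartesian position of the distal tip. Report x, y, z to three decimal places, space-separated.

θ = κ·ℓ = 0.5826 × 0.7487 = 0.43619 rad
ρ = (1 − cos θ)/κ = (1 − 0.90637)/0.5826 = 0.16072
z = sin θ / κ = 0.42249/0.5826 = 0.72518
x = ρ cos φ = 0.16072 × cos(308.02°) = 0.09899
y = ρ sin φ = 0.16072 × sin(308.02°) = -0.12661

0.099 -0.127 0.725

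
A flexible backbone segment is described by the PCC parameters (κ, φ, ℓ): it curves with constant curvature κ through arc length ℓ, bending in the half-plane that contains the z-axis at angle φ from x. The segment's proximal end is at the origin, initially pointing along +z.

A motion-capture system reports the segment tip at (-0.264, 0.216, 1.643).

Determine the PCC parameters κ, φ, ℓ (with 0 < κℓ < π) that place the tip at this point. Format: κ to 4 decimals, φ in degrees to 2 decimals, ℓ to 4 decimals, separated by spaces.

ρ = √(x²+y²) = √(-0.264² + 0.216²) = 0.34110
φ = atan2(y, x) mod 360° = atan2(0.216, -0.264) = 140.7106°
|p|² = ρ² + z² = 0.34110² + 1.643² = 2.81580
κ = 2ρ / |p|² = 2×0.34110 / 2.81580 = 0.24228
θ = 2·atan2(ρ, z) = 2·atan2(0.34110, 1.643) = 0.40941 rad
ℓ = θ/κ = 0.40941/0.24228 = 1.68981

0.2423 140.71 1.6898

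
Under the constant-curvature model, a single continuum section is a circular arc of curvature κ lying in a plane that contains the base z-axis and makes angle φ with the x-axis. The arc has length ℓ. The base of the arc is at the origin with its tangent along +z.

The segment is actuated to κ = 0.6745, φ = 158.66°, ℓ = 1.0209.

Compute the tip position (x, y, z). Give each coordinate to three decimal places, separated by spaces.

θ = κ·ℓ = 0.6745 × 1.0209 = 0.68860 rad
ρ = (1 − cos θ)/κ = (1 − 0.77214)/0.6745 = 0.33782
z = sin θ / κ = 0.63545/0.6745 = 0.94211
x = ρ cos φ = 0.33782 × cos(158.66°) = -0.31466
y = ρ sin φ = 0.33782 × sin(158.66°) = 0.12293

-0.315 0.123 0.942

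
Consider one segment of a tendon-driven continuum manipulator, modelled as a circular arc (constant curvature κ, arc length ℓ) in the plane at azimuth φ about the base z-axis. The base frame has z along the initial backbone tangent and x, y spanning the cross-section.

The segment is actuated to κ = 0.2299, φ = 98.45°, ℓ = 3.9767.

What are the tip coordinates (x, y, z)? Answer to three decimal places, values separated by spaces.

-0.249 1.676 3.445

θ = κ·ℓ = 0.2299 × 3.9767 = 0.91424 rad
ρ = (1 − cos θ)/κ = (1 − 0.61039)/0.2299 = 1.69469
z = sin θ / κ = 0.79210/0.2299 = 3.44542
x = ρ cos φ = 1.69469 × cos(98.45°) = -0.24903
y = ρ sin φ = 1.69469 × sin(98.45°) = 1.67630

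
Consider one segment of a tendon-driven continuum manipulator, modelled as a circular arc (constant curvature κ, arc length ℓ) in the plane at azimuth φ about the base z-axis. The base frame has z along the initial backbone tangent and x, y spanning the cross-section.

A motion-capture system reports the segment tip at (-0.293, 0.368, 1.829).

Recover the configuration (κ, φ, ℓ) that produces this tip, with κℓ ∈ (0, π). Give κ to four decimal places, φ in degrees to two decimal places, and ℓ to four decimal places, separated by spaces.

0.2638 128.53 1.9086

ρ = √(x²+y²) = √(-0.293² + 0.368²) = 0.47040
φ = atan2(y, x) mod 360° = atan2(0.368, -0.293) = 128.5267°
|p|² = ρ² + z² = 0.47040² + 1.829² = 3.56651
κ = 2ρ / |p|² = 2×0.47040 / 3.56651 = 0.26379
θ = 2·atan2(ρ, z) = 2·atan2(0.47040, 1.829) = 0.50346 rad
ℓ = θ/κ = 0.50346/0.26379 = 1.90862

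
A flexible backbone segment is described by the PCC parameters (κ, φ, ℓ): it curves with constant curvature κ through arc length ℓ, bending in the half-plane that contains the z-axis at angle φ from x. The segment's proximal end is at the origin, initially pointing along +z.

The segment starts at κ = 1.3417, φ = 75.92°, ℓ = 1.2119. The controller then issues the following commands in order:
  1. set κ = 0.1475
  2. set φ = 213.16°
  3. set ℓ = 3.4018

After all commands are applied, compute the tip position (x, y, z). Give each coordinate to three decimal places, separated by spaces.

initial: κ=1.3417, φ=75.92°, ℓ=1.2119
cmd 1: set κ=0.1475 → (κ,φ,ℓ)=(0.1475,75.92°,1.2119) → tip=(0.0263,0.1048,1.2055)
cmd 2: set φ=213.16° → (κ,φ,ℓ)=(0.1475,213.16°,1.2119) → tip=(-0.0904,-0.0591,1.2055)
cmd 3: set ℓ=3.4018 → (κ,φ,ℓ)=(0.1475,213.16°,3.4018) → tip=(-0.6996,-0.4571,3.2608)

-0.700 -0.457 3.261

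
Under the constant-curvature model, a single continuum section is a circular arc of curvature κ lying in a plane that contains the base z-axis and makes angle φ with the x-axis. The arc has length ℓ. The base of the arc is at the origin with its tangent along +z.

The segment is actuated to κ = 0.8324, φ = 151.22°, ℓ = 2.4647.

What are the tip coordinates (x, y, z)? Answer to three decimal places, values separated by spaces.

-1.540 0.846 1.065

θ = κ·ℓ = 0.8324 × 2.4647 = 2.05162 rad
ρ = (1 − cos θ)/κ = (1 − -0.46251)/0.8324 = 1.75698
z = sin θ / κ = 0.88662/0.8324 = 1.06513
x = ρ cos φ = 1.75698 × cos(151.22°) = -1.53994
y = ρ sin φ = 1.75698 × sin(151.22°) = 0.84589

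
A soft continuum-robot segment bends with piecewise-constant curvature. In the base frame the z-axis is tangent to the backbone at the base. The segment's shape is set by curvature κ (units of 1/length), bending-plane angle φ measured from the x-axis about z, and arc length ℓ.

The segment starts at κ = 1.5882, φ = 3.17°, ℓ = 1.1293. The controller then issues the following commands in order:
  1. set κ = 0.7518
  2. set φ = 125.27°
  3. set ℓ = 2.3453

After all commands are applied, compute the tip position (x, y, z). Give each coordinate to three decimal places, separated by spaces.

initial: κ=1.5882, φ=3.17°, ℓ=1.1293
cmd 1: set κ=0.7518 → (κ,φ,ℓ)=(0.7518,3.17°,1.1293) → tip=(0.4506,0.0250,0.9984)
cmd 2: set φ=125.27° → (κ,φ,ℓ)=(0.7518,125.27°,1.1293) → tip=(-0.2606,0.3684,0.9984)
cmd 3: set ℓ=2.3453 → (κ,φ,ℓ)=(0.7518,125.27°,2.3453) → tip=(-0.9149,1.2936,1.3056)

-0.915 1.294 1.306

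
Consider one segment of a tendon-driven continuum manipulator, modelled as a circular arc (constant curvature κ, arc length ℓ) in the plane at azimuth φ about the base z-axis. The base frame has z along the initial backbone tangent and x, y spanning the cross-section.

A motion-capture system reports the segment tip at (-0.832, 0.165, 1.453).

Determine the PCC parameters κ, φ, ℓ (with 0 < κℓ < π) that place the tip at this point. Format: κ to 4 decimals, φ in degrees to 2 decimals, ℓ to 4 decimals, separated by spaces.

ρ = √(x²+y²) = √(-0.832² + 0.165²) = 0.84820
φ = atan2(y, x) mod 360° = atan2(0.165, -0.832) = 168.7828°
|p|² = ρ² + z² = 0.84820² + 1.453² = 2.83066
κ = 2ρ / |p|² = 2×0.84820 / 2.83066 = 0.59930
θ = 2·atan2(ρ, z) = 2·atan2(0.84820, 1.453) = 1.05679 rad
ℓ = θ/κ = 1.05679/0.59930 = 1.76337

0.5993 168.78 1.7634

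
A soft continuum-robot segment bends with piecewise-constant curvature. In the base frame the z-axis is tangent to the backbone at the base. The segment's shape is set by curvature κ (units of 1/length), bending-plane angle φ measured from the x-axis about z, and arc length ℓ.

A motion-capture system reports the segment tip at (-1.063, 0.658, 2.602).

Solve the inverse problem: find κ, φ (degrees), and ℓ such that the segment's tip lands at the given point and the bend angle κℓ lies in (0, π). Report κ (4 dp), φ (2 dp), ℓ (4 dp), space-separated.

0.3000 148.24 2.9856

ρ = √(x²+y²) = √(-1.063² + 0.658²) = 1.25017
φ = atan2(y, x) mod 360° = atan2(0.658, -1.063) = 148.2424°
|p|² = ρ² + z² = 1.25017² + 2.602² = 8.33334
κ = 2ρ / |p|² = 2×1.25017 / 8.33334 = 0.30004
θ = 2·atan2(ρ, z) = 2·atan2(1.25017, 2.602) = 0.89580 rad
ℓ = θ/κ = 0.89580/0.30004 = 2.98558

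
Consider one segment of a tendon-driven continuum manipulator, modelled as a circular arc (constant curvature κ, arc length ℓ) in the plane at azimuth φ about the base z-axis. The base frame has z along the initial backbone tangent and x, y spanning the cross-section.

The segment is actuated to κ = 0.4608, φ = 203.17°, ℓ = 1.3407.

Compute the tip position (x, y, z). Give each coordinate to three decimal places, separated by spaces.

θ = κ·ℓ = 0.4608 × 1.3407 = 0.61779 rad
ρ = (1 − cos θ)/κ = (1 − 0.81516)/0.4608 = 0.40113
z = sin θ / κ = 0.57924/0.4608 = 1.25703
x = ρ cos φ = 0.40113 × cos(203.17°) = -0.36878
y = ρ sin φ = 0.40113 × sin(203.17°) = -0.15783

-0.369 -0.158 1.257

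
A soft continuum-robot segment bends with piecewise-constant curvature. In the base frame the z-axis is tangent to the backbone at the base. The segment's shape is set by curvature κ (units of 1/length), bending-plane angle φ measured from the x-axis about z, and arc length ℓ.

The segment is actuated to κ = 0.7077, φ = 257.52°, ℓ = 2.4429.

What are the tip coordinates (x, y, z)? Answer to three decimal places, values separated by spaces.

θ = κ·ℓ = 0.7077 × 2.4429 = 1.72884 rad
ρ = (1 − cos θ)/κ = (1 − -0.15739)/0.7077 = 1.63542
z = sin θ / κ = 0.98754/0.7077 = 1.39542
x = ρ cos φ = 1.63542 × cos(257.52°) = -0.35341
y = ρ sin φ = 1.63542 × sin(257.52°) = -1.59678

-0.353 -1.597 1.395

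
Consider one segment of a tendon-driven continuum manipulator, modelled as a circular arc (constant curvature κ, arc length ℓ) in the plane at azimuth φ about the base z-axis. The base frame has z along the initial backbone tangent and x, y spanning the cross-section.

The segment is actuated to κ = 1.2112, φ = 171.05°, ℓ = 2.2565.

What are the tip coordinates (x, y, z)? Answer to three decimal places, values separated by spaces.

θ = κ·ℓ = 1.2112 × 2.2565 = 2.73307 rad
ρ = (1 − cos θ)/κ = (1 − -0.91771)/1.2112 = 1.58331
z = sin θ / κ = 0.39725/1.2112 = 0.32798
x = ρ cos φ = 1.58331 × cos(171.05°) = -1.56404
y = ρ sin φ = 1.58331 × sin(171.05°) = 0.24632

-1.564 0.246 0.328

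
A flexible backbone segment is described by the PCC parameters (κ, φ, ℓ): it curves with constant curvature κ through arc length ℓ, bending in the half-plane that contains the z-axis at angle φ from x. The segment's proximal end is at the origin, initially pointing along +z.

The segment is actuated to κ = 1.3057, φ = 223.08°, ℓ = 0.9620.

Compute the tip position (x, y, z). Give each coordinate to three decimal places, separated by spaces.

-0.386 -0.361 0.728

θ = κ·ℓ = 1.3057 × 0.9620 = 1.25608 rad
ρ = (1 − cos θ)/κ = (1 − 0.30954)/1.3057 = 0.52880
z = sin θ / κ = 0.95089/1.3057 = 0.72826
x = ρ cos φ = 0.52880 × cos(223.08°) = -0.38624
y = ρ sin φ = 0.52880 × sin(223.08°) = -0.36118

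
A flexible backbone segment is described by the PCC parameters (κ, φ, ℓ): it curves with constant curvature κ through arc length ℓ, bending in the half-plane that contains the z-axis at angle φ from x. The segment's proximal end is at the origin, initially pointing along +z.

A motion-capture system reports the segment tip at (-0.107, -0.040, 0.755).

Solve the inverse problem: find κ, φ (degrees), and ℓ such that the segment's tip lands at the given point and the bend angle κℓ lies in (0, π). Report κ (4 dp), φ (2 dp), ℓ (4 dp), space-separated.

ρ = √(x²+y²) = √(-0.107² + -0.040²) = 0.11423
φ = atan2(y, x) mod 360° = atan2(-0.040, -0.107) = 200.4973°
|p|² = ρ² + z² = 0.11423² + 0.755² = 0.58307
κ = 2ρ / |p|² = 2×0.11423 / 0.58307 = 0.39183
θ = 2·atan2(ρ, z) = 2·atan2(0.11423, 0.755) = 0.30032 rad
ℓ = θ/κ = 0.30032/0.39183 = 0.76647

0.3918 200.50 0.7665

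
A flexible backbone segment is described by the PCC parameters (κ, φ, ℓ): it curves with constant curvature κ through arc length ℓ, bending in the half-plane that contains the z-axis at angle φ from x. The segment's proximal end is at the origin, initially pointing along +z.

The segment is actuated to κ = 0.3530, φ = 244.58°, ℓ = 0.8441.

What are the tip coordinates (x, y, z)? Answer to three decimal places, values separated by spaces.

-0.054 -0.113 0.832

θ = κ·ℓ = 0.3530 × 0.8441 = 0.29797 rad
ρ = (1 − cos θ)/κ = (1 − 0.95594)/0.3530 = 0.12483
z = sin θ / κ = 0.29358/0.3530 = 0.83166
x = ρ cos φ = 0.12483 × cos(244.58°) = -0.05358
y = ρ sin φ = 0.12483 × sin(244.58°) = -0.11274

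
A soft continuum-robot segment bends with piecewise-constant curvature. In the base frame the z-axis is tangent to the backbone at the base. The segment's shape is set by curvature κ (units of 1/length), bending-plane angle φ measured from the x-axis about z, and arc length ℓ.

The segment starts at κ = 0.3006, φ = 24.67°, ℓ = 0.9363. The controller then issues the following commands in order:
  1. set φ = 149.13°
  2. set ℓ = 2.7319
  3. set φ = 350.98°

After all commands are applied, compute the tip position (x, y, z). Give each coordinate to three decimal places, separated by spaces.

1.047 -0.166 2.435

initial: κ=0.3006, φ=24.67°, ℓ=0.9363
cmd 1: set φ=149.13° → (κ,φ,ℓ)=(0.3006,149.13°,0.9363) → tip=(-0.1124,0.0672,0.9240)
cmd 2: set ℓ=2.7319 → (κ,φ,ℓ)=(0.3006,149.13°,2.7319) → tip=(-0.9099,0.5439,2.4350)
cmd 3: set φ=350.98° → (κ,φ,ℓ)=(0.3006,350.98°,2.7319) → tip=(1.0470,-0.1662,2.4350)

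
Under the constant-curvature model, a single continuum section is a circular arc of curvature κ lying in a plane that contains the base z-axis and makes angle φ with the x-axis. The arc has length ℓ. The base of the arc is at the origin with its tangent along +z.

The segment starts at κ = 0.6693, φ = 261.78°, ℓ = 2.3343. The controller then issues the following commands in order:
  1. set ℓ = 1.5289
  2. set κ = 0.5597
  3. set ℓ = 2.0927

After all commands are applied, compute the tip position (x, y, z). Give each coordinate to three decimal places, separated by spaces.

initial: κ=0.6693, φ=261.78°, ℓ=2.3343
cmd 1: set ℓ=1.5289 → (κ,φ,ℓ)=(0.6693,261.78°,1.5289) → tip=(-0.1024,-0.7090,1.2757)
cmd 2: set κ=0.5597 → (κ,φ,ℓ)=(0.5597,261.78°,1.5289) → tip=(-0.0880,-0.6089,1.3490)
cmd 3: set ℓ=2.0927 → (κ,φ,ℓ)=(0.5597,261.78°,2.0927) → tip=(-0.1561,-1.0805,1.6460)

-0.156 -1.080 1.646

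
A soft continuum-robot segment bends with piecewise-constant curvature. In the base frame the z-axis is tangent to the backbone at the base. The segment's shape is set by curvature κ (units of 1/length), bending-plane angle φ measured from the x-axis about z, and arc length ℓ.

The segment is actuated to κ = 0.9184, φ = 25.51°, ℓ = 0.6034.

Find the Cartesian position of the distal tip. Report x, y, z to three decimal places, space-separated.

θ = κ·ℓ = 0.9184 × 0.6034 = 0.55416 rad
ρ = (1 − cos θ)/κ = (1 − 0.85034)/0.9184 = 0.16296
z = sin θ / κ = 0.52623/0.9184 = 0.57299
x = ρ cos φ = 0.16296 × cos(25.51°) = 0.14707
y = ρ sin φ = 0.16296 × sin(25.51°) = 0.07018

0.147 0.070 0.573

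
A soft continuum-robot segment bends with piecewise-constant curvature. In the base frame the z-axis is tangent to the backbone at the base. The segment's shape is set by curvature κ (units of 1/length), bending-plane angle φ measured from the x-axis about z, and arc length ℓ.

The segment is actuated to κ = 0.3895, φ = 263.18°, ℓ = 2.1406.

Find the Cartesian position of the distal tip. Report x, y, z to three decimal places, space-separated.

θ = κ·ℓ = 0.3895 × 2.1406 = 0.83376 rad
ρ = (1 − cos θ)/κ = (1 − 0.67209)/0.3895 = 0.84186
z = sin θ / κ = 0.74047/0.3895 = 1.90107
x = ρ cos φ = 0.84186 × cos(263.18°) = -0.09997
y = ρ sin φ = 0.84186 × sin(263.18°) = -0.83591

-0.100 -0.836 1.901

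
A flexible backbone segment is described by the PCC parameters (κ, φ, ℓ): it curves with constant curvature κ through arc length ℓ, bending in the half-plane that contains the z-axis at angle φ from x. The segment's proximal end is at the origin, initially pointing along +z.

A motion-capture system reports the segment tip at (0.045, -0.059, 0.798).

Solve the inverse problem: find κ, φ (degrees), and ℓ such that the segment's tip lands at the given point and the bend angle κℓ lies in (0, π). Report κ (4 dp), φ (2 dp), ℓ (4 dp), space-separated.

ρ = √(x²+y²) = √(0.045² + -0.059²) = 0.07420
φ = atan2(y, x) mod 360° = atan2(-0.059, 0.045) = 307.3332°
|p|² = ρ² + z² = 0.07420² + 0.798² = 0.64231
κ = 2ρ / |p|² = 2×0.07420 / 0.64231 = 0.23105
θ = 2·atan2(ρ, z) = 2·atan2(0.07420, 0.798) = 0.18544 rad
ℓ = θ/κ = 0.18544/0.23105 = 0.80259

0.2310 307.33 0.8026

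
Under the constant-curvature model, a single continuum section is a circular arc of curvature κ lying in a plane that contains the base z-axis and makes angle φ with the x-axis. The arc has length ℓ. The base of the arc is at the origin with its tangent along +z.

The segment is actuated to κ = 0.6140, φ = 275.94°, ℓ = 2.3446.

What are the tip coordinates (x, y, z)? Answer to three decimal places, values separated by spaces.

0.146 -1.408 1.615

θ = κ·ℓ = 0.6140 × 2.3446 = 1.43958 rad
ρ = (1 − cos θ)/κ = (1 − 0.13084)/0.6140 = 1.41558
z = sin θ / κ = 0.99140/0.6140 = 1.61466
x = ρ cos φ = 1.41558 × cos(275.94°) = 0.14649
y = ρ sin φ = 1.41558 × sin(275.94°) = -1.40798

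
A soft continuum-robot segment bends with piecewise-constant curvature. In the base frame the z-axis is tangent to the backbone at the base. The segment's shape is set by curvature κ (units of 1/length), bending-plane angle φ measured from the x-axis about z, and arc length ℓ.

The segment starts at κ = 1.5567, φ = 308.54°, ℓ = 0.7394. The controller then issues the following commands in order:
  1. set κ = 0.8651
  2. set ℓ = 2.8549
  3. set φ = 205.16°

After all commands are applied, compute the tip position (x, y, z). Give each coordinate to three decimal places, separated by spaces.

-1.865 -0.876 0.719

initial: κ=1.5567, φ=308.54°, ℓ=0.7394
cmd 1: set κ=0.8651 → (κ,φ,ℓ)=(0.8651,308.54°,0.7394) → tip=(0.1424,-0.1787,0.6900)
cmd 2: set ℓ=2.8549 → (κ,φ,ℓ)=(0.8651,308.54°,2.8549) → tip=(1.2839,-1.6118,0.7195)
cmd 3: set φ=205.16° → (κ,φ,ℓ)=(0.8651,205.16°,2.8549) → tip=(-1.8652,-0.8761,0.7195)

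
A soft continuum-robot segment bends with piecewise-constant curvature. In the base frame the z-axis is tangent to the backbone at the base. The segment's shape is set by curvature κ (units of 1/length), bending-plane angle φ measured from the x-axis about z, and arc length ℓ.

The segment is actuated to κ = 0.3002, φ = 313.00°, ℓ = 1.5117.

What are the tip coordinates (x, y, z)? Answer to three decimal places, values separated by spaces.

0.230 -0.247 1.460

θ = κ·ℓ = 0.3002 × 1.5117 = 0.45381 rad
ρ = (1 − cos θ)/κ = (1 − 0.89878)/0.3002 = 0.33717
z = sin θ / κ = 0.43840/0.3002 = 1.46034
x = ρ cos φ = 0.33717 × cos(313.00°) = 0.22995
y = ρ sin φ = 0.33717 × sin(313.00°) = -0.24659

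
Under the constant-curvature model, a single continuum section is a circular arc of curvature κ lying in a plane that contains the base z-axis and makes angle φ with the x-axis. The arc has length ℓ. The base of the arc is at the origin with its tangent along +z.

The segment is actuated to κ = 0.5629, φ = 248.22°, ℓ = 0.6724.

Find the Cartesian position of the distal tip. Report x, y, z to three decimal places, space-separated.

-0.047 -0.117 0.656

θ = κ·ℓ = 0.5629 × 0.6724 = 0.37849 rad
ρ = (1 − cos θ)/κ = (1 − 0.92922)/0.5629 = 0.12574
z = sin θ / κ = 0.36952/0.5629 = 0.65646
x = ρ cos φ = 0.12574 × cos(248.22°) = -0.04665
y = ρ sin φ = 0.12574 × sin(248.22°) = -0.11676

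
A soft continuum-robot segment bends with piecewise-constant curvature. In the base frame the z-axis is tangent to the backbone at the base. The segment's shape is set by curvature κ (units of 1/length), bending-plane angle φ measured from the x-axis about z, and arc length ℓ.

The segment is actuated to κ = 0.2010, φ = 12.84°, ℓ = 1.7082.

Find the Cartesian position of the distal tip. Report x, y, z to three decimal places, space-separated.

0.283 0.065 1.675

θ = κ·ℓ = 0.2010 × 1.7082 = 0.34335 rad
ρ = (1 − cos θ)/κ = (1 − 0.94163)/0.2010 = 0.29038
z = sin θ / κ = 0.33664/0.2010 = 1.67483
x = ρ cos φ = 0.29038 × cos(12.84°) = 0.28312
y = ρ sin φ = 0.29038 × sin(12.84°) = 0.06453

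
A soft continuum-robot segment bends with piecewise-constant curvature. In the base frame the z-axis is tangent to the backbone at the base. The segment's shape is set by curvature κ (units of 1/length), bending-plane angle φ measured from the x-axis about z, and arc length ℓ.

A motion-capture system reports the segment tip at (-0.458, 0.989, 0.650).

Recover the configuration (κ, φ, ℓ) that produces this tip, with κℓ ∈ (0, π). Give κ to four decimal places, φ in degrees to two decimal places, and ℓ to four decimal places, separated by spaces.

1.3536 114.85 1.5264

ρ = √(x²+y²) = √(-0.458² + 0.989²) = 1.08990
φ = atan2(y, x) mod 360° = atan2(0.989, -0.458) = 114.8486°
|p|² = ρ² + z² = 1.08990² + 0.650² = 1.61039
κ = 2ρ / |p|² = 2×1.08990 / 1.61039 = 1.35359
θ = 2·atan2(ρ, z) = 2·atan2(1.08990, 0.650) = 2.06608 rad
ℓ = θ/κ = 2.06608/1.35359 = 1.52637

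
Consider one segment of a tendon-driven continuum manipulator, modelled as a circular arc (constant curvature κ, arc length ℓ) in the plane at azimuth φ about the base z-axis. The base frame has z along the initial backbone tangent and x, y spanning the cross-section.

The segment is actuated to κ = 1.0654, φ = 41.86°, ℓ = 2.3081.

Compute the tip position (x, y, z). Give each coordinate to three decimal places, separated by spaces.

1.242 1.112 0.592

θ = κ·ℓ = 1.0654 × 2.3081 = 2.45905 rad
ρ = (1 − cos θ)/κ = (1 − -0.77597)/1.0654 = 1.66695
z = sin θ / κ = 0.63077/1.0654 = 0.59205
x = ρ cos φ = 1.66695 × cos(41.86°) = 1.24151
y = ρ sin φ = 1.66695 × sin(41.86°) = 1.11238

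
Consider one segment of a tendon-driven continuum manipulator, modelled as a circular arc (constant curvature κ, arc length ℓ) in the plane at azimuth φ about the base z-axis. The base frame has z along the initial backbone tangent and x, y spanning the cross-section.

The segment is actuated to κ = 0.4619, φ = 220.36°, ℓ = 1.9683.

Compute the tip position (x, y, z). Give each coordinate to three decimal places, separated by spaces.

θ = κ·ℓ = 0.4619 × 1.9683 = 0.90916 rad
ρ = (1 − cos θ)/κ = (1 − 0.61441)/0.4619 = 0.83479
z = sin θ / κ = 0.78899/0.4619 = 1.70813
x = ρ cos φ = 0.83479 × cos(220.36°) = -0.63610
y = ρ sin φ = 0.83479 × sin(220.36°) = -0.54060

-0.636 -0.541 1.708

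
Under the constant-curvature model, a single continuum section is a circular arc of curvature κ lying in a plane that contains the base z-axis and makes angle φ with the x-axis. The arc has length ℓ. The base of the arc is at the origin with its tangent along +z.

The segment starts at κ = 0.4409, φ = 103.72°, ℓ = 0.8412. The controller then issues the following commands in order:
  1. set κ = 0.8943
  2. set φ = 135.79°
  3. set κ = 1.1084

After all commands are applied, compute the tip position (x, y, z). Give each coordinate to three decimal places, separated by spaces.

-0.261 0.254 0.725

initial: κ=0.4409, φ=103.72°, ℓ=0.8412
cmd 1: set κ=0.8943 → (κ,φ,ℓ)=(0.8943,103.72°,0.8412) → tip=(-0.0716,0.2932,0.7641)
cmd 2: set φ=135.79° → (κ,φ,ℓ)=(0.8943,135.79°,0.8412) → tip=(-0.2163,0.2104,0.7641)
cmd 3: set κ=1.1084 → (κ,φ,ℓ)=(1.1084,135.79°,0.8412) → tip=(-0.2613,0.2542,0.7245)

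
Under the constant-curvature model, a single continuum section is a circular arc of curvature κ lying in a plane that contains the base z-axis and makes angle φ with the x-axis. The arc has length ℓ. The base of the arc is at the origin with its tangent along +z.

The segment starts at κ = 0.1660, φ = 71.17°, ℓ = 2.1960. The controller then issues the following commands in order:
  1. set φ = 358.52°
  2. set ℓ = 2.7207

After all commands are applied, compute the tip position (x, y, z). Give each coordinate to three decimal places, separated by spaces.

initial: κ=0.1660, φ=71.17°, ℓ=2.1960
cmd 1: set φ=358.52° → (κ,φ,ℓ)=(0.1660,358.52°,2.1960) → tip=(0.3957,-0.0102,2.1477)
cmd 2: set ℓ=2.7207 → (κ,φ,ℓ)=(0.1660,358.52°,2.7207) → tip=(0.6038,-0.0156,2.6291)

0.604 -0.016 2.629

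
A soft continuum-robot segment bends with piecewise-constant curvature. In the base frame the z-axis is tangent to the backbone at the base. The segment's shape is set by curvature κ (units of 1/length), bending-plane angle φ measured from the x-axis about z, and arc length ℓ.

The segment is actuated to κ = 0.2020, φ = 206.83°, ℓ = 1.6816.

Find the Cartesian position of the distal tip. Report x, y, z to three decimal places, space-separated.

-0.252 -0.128 1.649

θ = κ·ℓ = 0.2020 × 1.6816 = 0.33968 rad
ρ = (1 − cos θ)/κ = (1 − 0.94286)/0.2020 = 0.28287
z = sin θ / κ = 0.33319/0.2020 = 1.64945
x = ρ cos φ = 0.28287 × cos(206.83°) = -0.25242
y = ρ sin φ = 0.28287 × sin(206.83°) = -0.12767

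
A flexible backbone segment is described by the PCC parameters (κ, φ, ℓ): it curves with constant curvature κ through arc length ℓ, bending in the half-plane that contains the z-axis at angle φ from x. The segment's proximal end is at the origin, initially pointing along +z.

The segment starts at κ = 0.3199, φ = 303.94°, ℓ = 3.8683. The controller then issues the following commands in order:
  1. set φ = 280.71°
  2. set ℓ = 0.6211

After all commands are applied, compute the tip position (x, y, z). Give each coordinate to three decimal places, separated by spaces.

0.011 -0.060 0.617

initial: κ=0.3199, φ=303.94°, ℓ=3.8683
cmd 1: set φ=280.71° → (κ,φ,ℓ)=(0.3199,280.71°,3.8683) → tip=(0.3909,-2.0666,2.9539)
cmd 2: set ℓ=0.6211 → (κ,φ,ℓ)=(0.3199,280.71°,0.6211) → tip=(0.0114,-0.0604,0.6170)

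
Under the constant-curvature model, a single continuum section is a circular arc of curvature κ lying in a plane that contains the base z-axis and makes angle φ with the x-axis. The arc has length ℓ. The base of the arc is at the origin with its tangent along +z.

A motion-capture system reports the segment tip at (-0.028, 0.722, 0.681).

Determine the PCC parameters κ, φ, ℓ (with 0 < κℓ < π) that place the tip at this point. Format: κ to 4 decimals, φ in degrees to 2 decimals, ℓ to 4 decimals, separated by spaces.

ρ = √(x²+y²) = √(-0.028² + 0.722²) = 0.72254
φ = atan2(y, x) mod 360° = atan2(0.722, -0.028) = 92.2209°
|p|² = ρ² + z² = 0.72254² + 0.681² = 0.98583
κ = 2ρ / |p|² = 2×0.72254 / 0.98583 = 1.46586
θ = 2·atan2(ρ, z) = 2·atan2(0.72254, 0.681) = 1.62998 rad
ℓ = θ/κ = 1.62998/1.46586 = 1.11196

1.4659 92.22 1.1120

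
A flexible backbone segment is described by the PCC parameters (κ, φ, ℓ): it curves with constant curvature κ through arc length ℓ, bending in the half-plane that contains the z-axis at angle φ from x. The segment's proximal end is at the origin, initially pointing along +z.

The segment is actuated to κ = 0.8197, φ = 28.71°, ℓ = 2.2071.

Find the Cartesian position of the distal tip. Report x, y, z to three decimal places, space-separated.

1.323 0.724 1.185

θ = κ·ℓ = 0.8197 × 2.2071 = 1.80916 rad
ρ = (1 − cos θ)/κ = (1 − -0.23611)/0.8197 = 1.50801
z = sin θ / κ = 0.97173/0.8197 = 1.18547
x = ρ cos φ = 1.50801 × cos(28.71°) = 1.32262
y = ρ sin φ = 1.50801 × sin(28.71°) = 0.72441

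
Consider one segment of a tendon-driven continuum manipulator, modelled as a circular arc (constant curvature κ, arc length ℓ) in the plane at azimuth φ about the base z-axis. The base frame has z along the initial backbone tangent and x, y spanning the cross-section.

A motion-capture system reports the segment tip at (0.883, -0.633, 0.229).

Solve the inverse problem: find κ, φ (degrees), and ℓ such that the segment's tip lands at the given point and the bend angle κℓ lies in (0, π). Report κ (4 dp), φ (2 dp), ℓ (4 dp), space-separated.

ρ = √(x²+y²) = √(0.883² + -0.633²) = 1.08645
φ = atan2(y, x) mod 360° = atan2(-0.633, 0.883) = 324.3642°
|p|² = ρ² + z² = 1.08645² + 0.229² = 1.23282
κ = 2ρ / |p|² = 2×1.08645 / 1.23282 = 1.76255
θ = 2·atan2(ρ, z) = 2·atan2(1.08645, 0.229) = 2.72612 rad
ℓ = θ/κ = 2.72612/1.76255 = 1.54669

1.7625 324.36 1.5467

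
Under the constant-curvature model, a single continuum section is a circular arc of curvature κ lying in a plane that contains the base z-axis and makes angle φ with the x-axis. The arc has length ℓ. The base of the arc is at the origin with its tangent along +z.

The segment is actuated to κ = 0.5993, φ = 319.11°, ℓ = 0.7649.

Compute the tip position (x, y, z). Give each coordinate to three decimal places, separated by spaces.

0.130 -0.113 0.738

θ = κ·ℓ = 0.5993 × 0.7649 = 0.45840 rad
ρ = (1 − cos θ)/κ = (1 − 0.89676)/0.5993 = 0.17227
z = sin θ / κ = 0.44252/0.5993 = 0.73839
x = ρ cos φ = 0.17227 × cos(319.11°) = 0.13023
y = ρ sin φ = 0.17227 × sin(319.11°) = -0.11277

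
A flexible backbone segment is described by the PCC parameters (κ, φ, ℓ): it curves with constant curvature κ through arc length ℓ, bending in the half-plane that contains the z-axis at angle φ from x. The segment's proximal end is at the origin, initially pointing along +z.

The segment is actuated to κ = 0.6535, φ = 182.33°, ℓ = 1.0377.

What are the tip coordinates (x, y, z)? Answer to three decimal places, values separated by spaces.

-0.338 -0.014 0.960

θ = κ·ℓ = 0.6535 × 1.0377 = 0.67814 rad
ρ = (1 − cos θ)/κ = (1 − 0.77874)/0.6535 = 0.33857
z = sin θ / κ = 0.62734/0.6535 = 0.95997
x = ρ cos φ = 0.33857 × cos(182.33°) = -0.33829
y = ρ sin φ = 0.33857 × sin(182.33°) = -0.01376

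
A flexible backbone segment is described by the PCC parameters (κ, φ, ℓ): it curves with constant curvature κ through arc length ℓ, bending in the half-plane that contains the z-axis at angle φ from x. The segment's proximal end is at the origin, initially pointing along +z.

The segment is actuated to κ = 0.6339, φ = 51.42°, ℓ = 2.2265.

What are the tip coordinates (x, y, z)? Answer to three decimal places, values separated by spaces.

0.828 1.037 1.558

θ = κ·ℓ = 0.6339 × 2.2265 = 1.41138 rad
ρ = (1 − cos θ)/κ = (1 − 0.15874)/0.6339 = 1.32711
z = sin θ / κ = 0.98732/0.6339 = 1.55753
x = ρ cos φ = 1.32711 × cos(51.42°) = 0.82760
y = ρ sin φ = 1.32711 × sin(51.42°) = 1.03745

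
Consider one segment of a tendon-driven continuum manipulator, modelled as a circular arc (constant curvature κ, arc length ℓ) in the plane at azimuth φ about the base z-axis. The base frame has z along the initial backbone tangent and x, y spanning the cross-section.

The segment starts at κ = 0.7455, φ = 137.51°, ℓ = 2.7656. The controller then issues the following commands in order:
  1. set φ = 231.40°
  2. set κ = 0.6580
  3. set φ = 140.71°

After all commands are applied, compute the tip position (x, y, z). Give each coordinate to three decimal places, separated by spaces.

-1.466 1.200 1.473

initial: κ=0.7455, φ=137.51°, ℓ=2.7656
cmd 1: set φ=231.40° → (κ,φ,ℓ)=(0.7455,231.40°,2.7656) → tip=(-1.2314,-1.5426,1.1829)
cmd 2: set κ=0.6580 → (κ,φ,ℓ)=(0.6580,231.40°,2.7656) → tip=(-1.1818,-1.4804,1.4729)
cmd 3: set φ=140.71° → (κ,φ,ℓ)=(0.6580,140.71°,2.7656) → tip=(-1.4660,1.1995,1.4729)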